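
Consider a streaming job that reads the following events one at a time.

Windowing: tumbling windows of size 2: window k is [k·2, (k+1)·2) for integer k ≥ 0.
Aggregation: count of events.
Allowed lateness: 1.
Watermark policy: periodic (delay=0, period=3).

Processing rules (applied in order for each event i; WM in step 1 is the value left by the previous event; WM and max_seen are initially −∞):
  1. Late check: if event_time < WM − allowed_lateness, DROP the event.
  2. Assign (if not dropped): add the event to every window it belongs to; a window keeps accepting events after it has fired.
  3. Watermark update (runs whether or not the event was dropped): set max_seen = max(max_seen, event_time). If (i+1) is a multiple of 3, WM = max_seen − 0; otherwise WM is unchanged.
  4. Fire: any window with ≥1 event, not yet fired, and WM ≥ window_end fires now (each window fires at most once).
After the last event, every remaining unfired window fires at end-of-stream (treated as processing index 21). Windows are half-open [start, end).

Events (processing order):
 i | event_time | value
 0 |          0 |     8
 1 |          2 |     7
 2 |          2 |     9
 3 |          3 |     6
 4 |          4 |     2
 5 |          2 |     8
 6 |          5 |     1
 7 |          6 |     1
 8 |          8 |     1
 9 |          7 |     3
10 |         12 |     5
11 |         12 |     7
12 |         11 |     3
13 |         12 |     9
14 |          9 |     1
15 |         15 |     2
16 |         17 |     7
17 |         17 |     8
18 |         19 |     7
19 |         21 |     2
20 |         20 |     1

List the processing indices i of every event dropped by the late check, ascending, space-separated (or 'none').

14

i=0 t=0 v=8: → [0,2); WM=−∞
i=1 t=2 v=7: → [2,4); WM=−∞
i=2 t=2 v=9: → [2,4); WM=2; [0,2) fires=1
i=3 t=3 v=6: → [2,4); WM=2
i=4 t=4 v=2: → [4,6); WM=2
i=5 t=2 v=8: → [2,4); WM=4; [2,4) fires=4
i=6 t=5 v=1: → [4,6); WM=4
i=7 t=6 v=1: → [6,8); WM=4
i=8 t=8 v=1: → [8,10); WM=8; [4,6) fires=2 [6,8) fires=1
i=9 t=7 v=3: → [6,8); WM=8
i=10 t=12 v=5: → [12,14); WM=8
i=11 t=12 v=7: → [12,14); WM=12; [8,10) fires=1
i=12 t=11 v=3: → [10,12); WM=12; [10,12) fires=1
i=13 t=12 v=9: → [12,14); WM=12
i=14 t=9 v=1: DROP (t<12-1); WM=12
i=15 t=15 v=2: → [14,16); WM=12
i=16 t=17 v=7: → [16,18); WM=12
i=17 t=17 v=8: → [16,18); WM=17; [12,14) fires=3 [14,16) fires=1
i=18 t=19 v=7: → [18,20); WM=17
i=19 t=21 v=2: → [20,22); WM=17
i=20 t=20 v=1: → [20,22); WM=21; [16,18) fires=2 [18,20) fires=1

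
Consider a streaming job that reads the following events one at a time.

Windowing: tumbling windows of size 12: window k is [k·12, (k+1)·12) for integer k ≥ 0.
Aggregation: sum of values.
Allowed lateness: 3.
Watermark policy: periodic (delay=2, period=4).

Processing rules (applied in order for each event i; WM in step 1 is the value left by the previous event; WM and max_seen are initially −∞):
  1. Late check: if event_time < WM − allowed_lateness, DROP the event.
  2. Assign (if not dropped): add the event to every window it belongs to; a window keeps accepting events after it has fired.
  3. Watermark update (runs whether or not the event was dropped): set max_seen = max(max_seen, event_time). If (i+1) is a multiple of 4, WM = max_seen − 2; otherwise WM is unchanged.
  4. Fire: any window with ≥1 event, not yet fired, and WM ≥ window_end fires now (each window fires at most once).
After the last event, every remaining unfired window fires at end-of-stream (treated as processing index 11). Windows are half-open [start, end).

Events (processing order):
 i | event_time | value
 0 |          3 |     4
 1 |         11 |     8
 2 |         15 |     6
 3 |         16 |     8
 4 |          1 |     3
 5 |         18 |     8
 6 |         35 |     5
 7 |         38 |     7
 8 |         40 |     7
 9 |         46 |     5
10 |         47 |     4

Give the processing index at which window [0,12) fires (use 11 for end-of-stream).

i=0 t=3 v=4: → [0,12); WM=−∞
i=1 t=11 v=8: → [0,12); WM=−∞
i=2 t=15 v=6: → [12,24); WM=−∞
i=3 t=16 v=8: → [12,24); WM=14; [0,12) fires=12
i=4 t=1 v=3: DROP (t<14-3); WM=14
i=5 t=18 v=8: → [12,24); WM=14
i=6 t=35 v=5: → [24,36); WM=14
i=7 t=38 v=7: → [36,48); WM=36; [12,24) fires=22 [24,36) fires=5
i=8 t=40 v=7: → [36,48); WM=36
i=9 t=46 v=5: → [36,48); WM=36
i=10 t=47 v=4: → [36,48); WM=36

3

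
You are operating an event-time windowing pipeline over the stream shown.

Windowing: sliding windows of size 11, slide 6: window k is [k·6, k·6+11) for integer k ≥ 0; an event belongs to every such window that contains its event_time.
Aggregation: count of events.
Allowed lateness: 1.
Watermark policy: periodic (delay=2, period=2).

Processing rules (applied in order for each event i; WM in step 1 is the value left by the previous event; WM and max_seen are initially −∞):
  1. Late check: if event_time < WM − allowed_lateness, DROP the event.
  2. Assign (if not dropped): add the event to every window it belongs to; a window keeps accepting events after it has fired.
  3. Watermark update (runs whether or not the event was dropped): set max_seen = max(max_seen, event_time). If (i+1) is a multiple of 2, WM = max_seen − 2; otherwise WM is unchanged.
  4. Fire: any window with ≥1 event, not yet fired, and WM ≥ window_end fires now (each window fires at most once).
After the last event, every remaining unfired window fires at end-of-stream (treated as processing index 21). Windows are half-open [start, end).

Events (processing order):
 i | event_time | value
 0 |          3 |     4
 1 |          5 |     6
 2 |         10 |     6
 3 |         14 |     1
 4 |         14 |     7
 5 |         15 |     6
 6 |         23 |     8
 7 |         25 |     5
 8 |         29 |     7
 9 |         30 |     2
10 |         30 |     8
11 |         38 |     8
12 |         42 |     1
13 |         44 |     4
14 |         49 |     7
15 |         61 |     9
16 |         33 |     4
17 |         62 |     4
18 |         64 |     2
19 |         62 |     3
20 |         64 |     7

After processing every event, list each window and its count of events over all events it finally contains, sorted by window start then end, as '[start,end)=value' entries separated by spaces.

i=0 t=3 v=4: → [0,11); WM=−∞
i=1 t=5 v=6: → [0,11); WM=3
i=2 t=10 v=6: → [6,17),[0,11); WM=3
i=3 t=14 v=1: → [12,23),[6,17); WM=12; [0,11) fires=3
i=4 t=14 v=7: → [12,23),[6,17); WM=12
i=5 t=15 v=6: → [12,23),[6,17); WM=13
i=6 t=23 v=8: → [18,29); WM=13
i=7 t=25 v=5: → [24,35),[18,29); WM=23; [6,17) fires=4 [12,23) fires=3
i=8 t=29 v=7: → [24,35); WM=23
i=9 t=30 v=2: → [30,41),[24,35); WM=28
i=10 t=30 v=8: → [30,41),[24,35); WM=28
i=11 t=38 v=8: → [36,47),[30,41); WM=36; [18,29) fires=2 [24,35) fires=4
i=12 t=42 v=1: → [42,53),[36,47); WM=36
i=13 t=44 v=4: → [42,53),[36,47); WM=42; [30,41) fires=3
i=14 t=49 v=7: → [48,59),[42,53); WM=42
i=15 t=61 v=9: → [60,71),[54,65); WM=59; [36,47) fires=3 [42,53) fires=3 [48,59) fires=1
i=16 t=33 v=4: DROP (t<59-1); WM=59
i=17 t=62 v=4: → [60,71),[54,65); WM=60
i=18 t=64 v=2: → [60,71),[54,65); WM=60
i=19 t=62 v=3: → [60,71),[54,65); WM=62
i=20 t=64 v=7: → [60,71),[54,65); WM=62

[0,11)=3 [6,17)=4 [12,23)=3 [18,29)=2 [24,35)=4 [30,41)=3 [36,47)=3 [42,53)=3 [48,59)=1 [54,65)=5 [60,71)=5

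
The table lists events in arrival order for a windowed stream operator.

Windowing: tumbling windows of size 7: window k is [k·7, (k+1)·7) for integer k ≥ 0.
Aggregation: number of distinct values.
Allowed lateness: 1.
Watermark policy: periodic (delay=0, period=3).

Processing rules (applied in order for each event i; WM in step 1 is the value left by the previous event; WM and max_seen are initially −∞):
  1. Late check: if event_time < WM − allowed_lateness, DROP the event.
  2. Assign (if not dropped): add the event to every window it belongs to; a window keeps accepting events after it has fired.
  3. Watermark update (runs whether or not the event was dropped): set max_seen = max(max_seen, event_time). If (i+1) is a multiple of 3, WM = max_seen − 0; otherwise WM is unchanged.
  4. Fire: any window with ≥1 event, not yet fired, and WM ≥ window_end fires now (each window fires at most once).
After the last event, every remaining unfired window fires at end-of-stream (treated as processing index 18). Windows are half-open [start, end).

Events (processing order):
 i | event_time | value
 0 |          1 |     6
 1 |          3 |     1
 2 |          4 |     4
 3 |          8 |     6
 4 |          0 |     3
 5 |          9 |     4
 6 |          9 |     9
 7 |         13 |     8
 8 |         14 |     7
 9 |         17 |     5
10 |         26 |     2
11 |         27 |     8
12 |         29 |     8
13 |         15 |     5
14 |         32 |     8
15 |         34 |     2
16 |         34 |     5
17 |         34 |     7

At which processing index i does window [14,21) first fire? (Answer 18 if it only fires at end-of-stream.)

i=0 t=1 v=6: → [0,7); WM=−∞
i=1 t=3 v=1: → [0,7); WM=−∞
i=2 t=4 v=4: → [0,7); WM=4
i=3 t=8 v=6: → [7,14); WM=4
i=4 t=0 v=3: DROP (t<4-1); WM=4
i=5 t=9 v=4: → [7,14); WM=9; [0,7) fires=3
i=6 t=9 v=9: → [7,14); WM=9
i=7 t=13 v=8: → [7,14); WM=9
i=8 t=14 v=7: → [14,21); WM=14; [7,14) fires=4
i=9 t=17 v=5: → [14,21); WM=14
i=10 t=26 v=2: → [21,28); WM=14
i=11 t=27 v=8: → [21,28); WM=27; [14,21) fires=2
i=12 t=29 v=8: → [28,35); WM=27
i=13 t=15 v=5: DROP (t<27-1); WM=27
i=14 t=32 v=8: → [28,35); WM=32; [21,28) fires=2
i=15 t=34 v=2: → [28,35); WM=32
i=16 t=34 v=5: → [28,35); WM=32
i=17 t=34 v=7: → [28,35); WM=34

11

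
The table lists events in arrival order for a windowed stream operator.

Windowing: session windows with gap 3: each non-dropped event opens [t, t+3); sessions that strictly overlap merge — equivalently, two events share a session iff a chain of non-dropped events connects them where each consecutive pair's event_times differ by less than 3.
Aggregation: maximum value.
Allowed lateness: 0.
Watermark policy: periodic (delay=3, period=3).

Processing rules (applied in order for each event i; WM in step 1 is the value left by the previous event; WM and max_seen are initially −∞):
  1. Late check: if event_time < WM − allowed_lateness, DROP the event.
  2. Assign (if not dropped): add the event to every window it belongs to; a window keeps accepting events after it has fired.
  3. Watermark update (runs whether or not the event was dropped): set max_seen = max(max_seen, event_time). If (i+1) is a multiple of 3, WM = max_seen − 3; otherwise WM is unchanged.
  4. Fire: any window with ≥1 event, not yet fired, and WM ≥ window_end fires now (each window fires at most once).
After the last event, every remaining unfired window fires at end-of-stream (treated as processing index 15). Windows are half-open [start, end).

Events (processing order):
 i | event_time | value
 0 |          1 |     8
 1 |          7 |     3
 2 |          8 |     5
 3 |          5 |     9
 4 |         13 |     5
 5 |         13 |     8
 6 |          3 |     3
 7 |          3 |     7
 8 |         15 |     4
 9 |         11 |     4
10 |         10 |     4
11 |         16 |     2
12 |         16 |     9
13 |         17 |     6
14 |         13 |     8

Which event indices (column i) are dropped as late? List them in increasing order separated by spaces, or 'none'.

6 7 9 10

i=0 t=1 v=8: → [1,4); WM=−∞
i=1 t=7 v=3: → [7,10); WM=−∞
i=2 t=8 v=5: → [7,11); WM=5
i=3 t=5 v=9: → [5,11); WM=5
i=4 t=13 v=5: → [13,16); WM=5
i=5 t=13 v=8: → [13,16); WM=10
i=6 t=3 v=3: DROP (t<10-0); WM=10
i=7 t=3 v=7: DROP (t<10-0); WM=10
i=8 t=15 v=4: → [13,18); WM=12
i=9 t=11 v=4: DROP (t<12-0); WM=12
i=10 t=10 v=4: DROP (t<12-0); WM=12
i=11 t=16 v=2: → [13,19); WM=13
i=12 t=16 v=9: → [13,19); WM=13
i=13 t=17 v=6: → [13,20); WM=13
i=14 t=13 v=8: → [13,20); WM=14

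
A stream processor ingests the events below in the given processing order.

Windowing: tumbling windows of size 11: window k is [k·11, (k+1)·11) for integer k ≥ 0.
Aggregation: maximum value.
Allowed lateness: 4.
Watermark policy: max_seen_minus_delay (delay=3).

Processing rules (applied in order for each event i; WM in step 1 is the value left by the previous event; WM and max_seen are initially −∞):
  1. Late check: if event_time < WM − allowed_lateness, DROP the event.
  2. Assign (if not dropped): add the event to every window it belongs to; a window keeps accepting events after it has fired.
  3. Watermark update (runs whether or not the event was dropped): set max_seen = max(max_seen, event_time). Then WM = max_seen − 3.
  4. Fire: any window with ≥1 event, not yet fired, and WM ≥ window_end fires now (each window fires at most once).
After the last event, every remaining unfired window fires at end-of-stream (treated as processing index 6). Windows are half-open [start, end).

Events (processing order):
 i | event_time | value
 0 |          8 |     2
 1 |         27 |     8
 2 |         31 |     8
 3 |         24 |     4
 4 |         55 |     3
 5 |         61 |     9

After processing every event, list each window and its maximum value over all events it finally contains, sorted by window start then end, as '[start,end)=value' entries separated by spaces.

i=0 t=8 v=2: → [0,11); WM=5
i=1 t=27 v=8: → [22,33); WM=24; [0,11) fires=2
i=2 t=31 v=8: → [22,33); WM=28
i=3 t=24 v=4: → [22,33); WM=28
i=4 t=55 v=3: → [55,66); WM=52; [22,33) fires=8
i=5 t=61 v=9: → [55,66); WM=58

[0,11)=2 [22,33)=8 [55,66)=9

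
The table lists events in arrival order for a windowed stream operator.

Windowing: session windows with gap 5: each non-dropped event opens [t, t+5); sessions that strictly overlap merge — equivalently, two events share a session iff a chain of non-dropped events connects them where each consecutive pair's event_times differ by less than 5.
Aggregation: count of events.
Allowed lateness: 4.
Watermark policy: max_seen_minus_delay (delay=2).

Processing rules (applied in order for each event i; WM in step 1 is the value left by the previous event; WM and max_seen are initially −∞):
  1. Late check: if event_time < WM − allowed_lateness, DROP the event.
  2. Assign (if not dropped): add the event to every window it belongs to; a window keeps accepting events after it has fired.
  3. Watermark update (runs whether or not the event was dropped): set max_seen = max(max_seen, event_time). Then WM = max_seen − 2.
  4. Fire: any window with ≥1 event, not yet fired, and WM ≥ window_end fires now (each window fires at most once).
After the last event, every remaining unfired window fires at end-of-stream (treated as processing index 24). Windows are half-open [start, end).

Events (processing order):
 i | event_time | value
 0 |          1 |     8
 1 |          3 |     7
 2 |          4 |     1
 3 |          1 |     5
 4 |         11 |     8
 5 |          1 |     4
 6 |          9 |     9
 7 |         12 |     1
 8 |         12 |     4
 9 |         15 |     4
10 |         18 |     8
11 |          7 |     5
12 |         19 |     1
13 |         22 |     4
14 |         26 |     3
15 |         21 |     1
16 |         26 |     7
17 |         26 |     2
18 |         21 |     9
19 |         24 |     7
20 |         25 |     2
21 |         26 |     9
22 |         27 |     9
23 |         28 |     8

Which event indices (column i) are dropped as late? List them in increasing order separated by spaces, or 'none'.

5 11

i=0 t=1 v=8: → [1,6); WM=-1
i=1 t=3 v=7: → [1,8); WM=1
i=2 t=4 v=1: → [1,9); WM=2
i=3 t=1 v=5: → [1,9); WM=2
i=4 t=11 v=8: → [11,16); WM=9
i=5 t=1 v=4: DROP (t<9-4); WM=9
i=6 t=9 v=9: → [9,16); WM=9
i=7 t=12 v=1: → [9,17); WM=10
i=8 t=12 v=4: → [9,17); WM=10
i=9 t=15 v=4: → [9,20); WM=13
i=10 t=18 v=8: → [9,23); WM=16
i=11 t=7 v=5: DROP (t<16-4); WM=16
i=12 t=19 v=1: → [9,24); WM=17
i=13 t=22 v=4: → [9,27); WM=20
i=14 t=26 v=3: → [9,31); WM=24
i=15 t=21 v=1: → [9,31); WM=24
i=16 t=26 v=7: → [9,31); WM=24
i=17 t=26 v=2: → [9,31); WM=24
i=18 t=21 v=9: → [9,31); WM=24
i=19 t=24 v=7: → [9,31); WM=24
i=20 t=25 v=2: → [9,31); WM=24
i=21 t=26 v=9: → [9,31); WM=24
i=22 t=27 v=9: → [9,32); WM=25
i=23 t=28 v=8: → [9,33); WM=26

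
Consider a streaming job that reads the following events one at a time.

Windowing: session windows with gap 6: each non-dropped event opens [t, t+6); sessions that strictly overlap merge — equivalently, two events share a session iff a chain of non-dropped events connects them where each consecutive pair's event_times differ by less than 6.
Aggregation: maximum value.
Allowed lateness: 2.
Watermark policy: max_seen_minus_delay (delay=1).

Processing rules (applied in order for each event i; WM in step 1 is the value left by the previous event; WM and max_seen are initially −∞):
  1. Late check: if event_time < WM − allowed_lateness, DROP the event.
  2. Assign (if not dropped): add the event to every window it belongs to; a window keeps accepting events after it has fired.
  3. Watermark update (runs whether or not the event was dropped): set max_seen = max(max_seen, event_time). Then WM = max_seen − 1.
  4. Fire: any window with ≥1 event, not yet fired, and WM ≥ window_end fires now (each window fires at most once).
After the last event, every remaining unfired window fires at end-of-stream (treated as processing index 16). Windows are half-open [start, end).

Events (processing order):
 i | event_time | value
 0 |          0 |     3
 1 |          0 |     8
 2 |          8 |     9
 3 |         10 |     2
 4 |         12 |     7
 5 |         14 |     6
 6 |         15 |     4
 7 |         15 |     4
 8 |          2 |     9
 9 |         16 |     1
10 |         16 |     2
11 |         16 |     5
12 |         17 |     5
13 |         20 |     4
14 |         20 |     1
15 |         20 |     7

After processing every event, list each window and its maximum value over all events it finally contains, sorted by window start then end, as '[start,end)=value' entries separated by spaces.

i=0 t=0 v=3: → [0,6); WM=-1
i=1 t=0 v=8: → [0,6); WM=-1
i=2 t=8 v=9: → [8,14); WM=7
i=3 t=10 v=2: → [8,16); WM=9
i=4 t=12 v=7: → [8,18); WM=11
i=5 t=14 v=6: → [8,20); WM=13
i=6 t=15 v=4: → [8,21); WM=14
i=7 t=15 v=4: → [8,21); WM=14
i=8 t=2 v=9: DROP (t<14-2); WM=14
i=9 t=16 v=1: → [8,22); WM=15
i=10 t=16 v=2: → [8,22); WM=15
i=11 t=16 v=5: → [8,22); WM=15
i=12 t=17 v=5: → [8,23); WM=16
i=13 t=20 v=4: → [8,26); WM=19
i=14 t=20 v=1: → [8,26); WM=19
i=15 t=20 v=7: → [8,26); WM=19

[0,6)=8 [8,26)=9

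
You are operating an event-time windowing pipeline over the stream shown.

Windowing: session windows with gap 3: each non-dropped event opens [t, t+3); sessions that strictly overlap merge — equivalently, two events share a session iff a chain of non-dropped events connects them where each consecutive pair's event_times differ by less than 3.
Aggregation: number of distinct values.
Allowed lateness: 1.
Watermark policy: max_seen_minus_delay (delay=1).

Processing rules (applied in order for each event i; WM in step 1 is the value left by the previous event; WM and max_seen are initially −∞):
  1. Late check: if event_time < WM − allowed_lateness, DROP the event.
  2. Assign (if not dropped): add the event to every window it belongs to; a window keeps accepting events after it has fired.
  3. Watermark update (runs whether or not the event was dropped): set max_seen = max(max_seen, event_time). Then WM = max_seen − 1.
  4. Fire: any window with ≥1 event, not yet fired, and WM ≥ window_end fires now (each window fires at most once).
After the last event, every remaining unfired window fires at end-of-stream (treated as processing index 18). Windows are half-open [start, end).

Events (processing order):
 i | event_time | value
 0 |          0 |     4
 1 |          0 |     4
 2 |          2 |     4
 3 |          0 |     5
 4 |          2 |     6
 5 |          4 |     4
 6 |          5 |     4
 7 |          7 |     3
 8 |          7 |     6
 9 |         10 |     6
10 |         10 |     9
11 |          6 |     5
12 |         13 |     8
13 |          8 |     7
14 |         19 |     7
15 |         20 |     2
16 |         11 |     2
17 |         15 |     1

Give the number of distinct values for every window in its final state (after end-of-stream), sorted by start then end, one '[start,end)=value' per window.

i=0 t=0 v=4: → [0,3); WM=-1
i=1 t=0 v=4: → [0,3); WM=-1
i=2 t=2 v=4: → [0,5); WM=1
i=3 t=0 v=5: → [0,5); WM=1
i=4 t=2 v=6: → [0,5); WM=1
i=5 t=4 v=4: → [0,7); WM=3
i=6 t=5 v=4: → [0,8); WM=4
i=7 t=7 v=3: → [0,10); WM=6
i=8 t=7 v=6: → [0,10); WM=6
i=9 t=10 v=6: → [10,13); WM=9
i=10 t=10 v=9: → [10,13); WM=9
i=11 t=6 v=5: DROP (t<9-1); WM=9
i=12 t=13 v=8: → [13,16); WM=12
i=13 t=8 v=7: DROP (t<12-1); WM=12
i=14 t=19 v=7: → [19,22); WM=18
i=15 t=20 v=2: → [19,23); WM=19
i=16 t=11 v=2: DROP (t<19-1); WM=19
i=17 t=15 v=1: DROP (t<19-1); WM=19

[0,10)=4 [10,13)=2 [13,16)=1 [19,23)=2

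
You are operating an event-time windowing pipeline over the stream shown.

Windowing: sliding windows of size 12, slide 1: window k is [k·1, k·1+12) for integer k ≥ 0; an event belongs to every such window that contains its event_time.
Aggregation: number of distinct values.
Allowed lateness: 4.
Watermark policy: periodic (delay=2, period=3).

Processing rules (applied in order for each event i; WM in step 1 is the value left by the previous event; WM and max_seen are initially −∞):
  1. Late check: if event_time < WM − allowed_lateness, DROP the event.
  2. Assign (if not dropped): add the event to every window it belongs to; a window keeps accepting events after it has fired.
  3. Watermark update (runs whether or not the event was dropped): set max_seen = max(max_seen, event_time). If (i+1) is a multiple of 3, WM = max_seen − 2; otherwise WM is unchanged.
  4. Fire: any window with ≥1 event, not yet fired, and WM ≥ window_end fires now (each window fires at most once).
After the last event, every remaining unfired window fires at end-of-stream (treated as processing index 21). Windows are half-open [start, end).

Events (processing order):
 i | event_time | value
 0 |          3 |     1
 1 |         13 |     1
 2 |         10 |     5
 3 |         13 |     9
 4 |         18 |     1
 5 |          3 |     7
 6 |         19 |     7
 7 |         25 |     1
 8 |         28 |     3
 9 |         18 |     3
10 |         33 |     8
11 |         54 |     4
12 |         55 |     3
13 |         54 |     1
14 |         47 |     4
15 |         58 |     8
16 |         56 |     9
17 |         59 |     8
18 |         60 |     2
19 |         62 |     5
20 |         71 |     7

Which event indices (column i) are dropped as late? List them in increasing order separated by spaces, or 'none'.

i=0 t=3 v=1: → [3,15),[2,14),[1,13),[0,12); WM=−∞
i=1 t=13 v=1: → [13,25),[12,24),[11,23),[10,22),[9,21),[8,20),[7,19),[6,18),[5,17),[4,16),[3,15),[2,14); WM=−∞
i=2 t=10 v=5: → [10,22),[9,21),[8,20),[7,19),[6,18),[5,17),[4,16),[3,15),[2,14),[1,13),[0,12); WM=11
i=3 t=13 v=9: → [13,25),[12,24),[11,23),[10,22),[9,21),[8,20),[7,19),[6,18),[5,17),[4,16),[3,15),[2,14); WM=11
i=4 t=18 v=1: → [18,30),[17,29),[16,28),[15,27),[14,26),[13,25),[12,24),[11,23),[10,22),[9,21),[8,20),[7,19); WM=11
i=5 t=3 v=7: DROP (t<11-4); WM=16; [0,12) fires=2 [1,13) fires=2 [2,14) fires=3 [3,15) fires=3 [4,16) fires=3
i=6 t=19 v=7: → [19,31),[18,30),[17,29),[16,28),[15,27),[14,26),[13,25),[12,24),[11,23),[10,22),[9,21),[8,20); WM=16
i=7 t=25 v=1: → [25,37),[24,36),[23,35),[22,34),[21,33),[20,32),[19,31),[18,30),[17,29),[16,28),[15,27),[14,26); WM=16
i=8 t=28 v=3: → [28,40),[27,39),[26,38),[25,37),[24,36),[23,35),[22,34),[21,33),[20,32),[19,31),[18,30),[17,29); WM=26; [5,17) fires=3 [6,18) fires=3 [7,19) fires=3 [8,20) fires=4 [9,21) fires=4 [10,22) fires=4 [11,23) fires=3 [12,24) fires=3 [13,25) fires=3 [14,26) fires=2
i=9 t=18 v=3: DROP (t<26-4); WM=26
i=10 t=33 v=8: → [33,45),[32,44),[31,43),[30,42),[29,41),[28,40),[27,39),[26,38),[25,37),[24,36),[23,35),[22,34); WM=26
i=11 t=54 v=4: → [54,66),[53,65),[52,64),[51,63),[50,62),[49,61),[48,60),[47,59),[46,58),[45,57),[44,56),[43,55); WM=52; [15,27) fires=2 [16,28) fires=2 [17,29) fires=3 [18,30) fires=3 [19,31) fires=3 [20,32) fires=2 [21,33) fires=2 [22,34) fires=3 [23,35) fires=3 [24,36) fires=3 [25,37) fires=3 [26,38) fires=2 [27,39) fires=2 [28,40) fires=2 [29,41) fires=1 [30,42) fires=1 [31,43) fires=1 [32,44) fires=1 [33,45) fires=1
i=12 t=55 v=3: → [55,67),[54,66),[53,65),[52,64),[51,63),[50,62),[49,61),[48,60),[47,59),[46,58),[45,57),[44,56); WM=52
i=13 t=54 v=1: → [54,66),[53,65),[52,64),[51,63),[50,62),[49,61),[48,60),[47,59),[46,58),[45,57),[44,56),[43,55); WM=52
i=14 t=47 v=4: DROP (t<52-4); WM=53
i=15 t=58 v=8: → [58,70),[57,69),[56,68),[55,67),[54,66),[53,65),[52,64),[51,63),[50,62),[49,61),[48,60),[47,59); WM=53
i=16 t=56 v=9: → [56,68),[55,67),[54,66),[53,65),[52,64),[51,63),[50,62),[49,61),[48,60),[47,59),[46,58),[45,57); WM=53
i=17 t=59 v=8: → [59,71),[58,70),[57,69),[56,68),[55,67),[54,66),[53,65),[52,64),[51,63),[50,62),[49,61),[48,60); WM=57; [43,55) fires=2 [44,56) fires=3 [45,57) fires=4
i=18 t=60 v=2: → [60,72),[59,71),[58,70),[57,69),[56,68),[55,67),[54,66),[53,65),[52,64),[51,63),[50,62),[49,61); WM=57
i=19 t=62 v=5: → [62,74),[61,73),[60,72),[59,71),[58,70),[57,69),[56,68),[55,67),[54,66),[53,65),[52,64),[51,63); WM=57
i=20 t=71 v=7: → [71,83),[70,82),[69,81),[68,80),[67,79),[66,78),[65,77),[64,76),[63,75),[62,74),[61,73),[60,72); WM=69; [46,58) fires=4 [47,59) fires=5 [48,60) fires=5 [49,61) fires=6 [50,62) fires=6 [51,63) fires=7 [52,64) fires=7 [53,65) fires=7 [54,66) fires=7 [55,67) fires=5 [56,68) fires=4 [57,69) fires=3

5 9 14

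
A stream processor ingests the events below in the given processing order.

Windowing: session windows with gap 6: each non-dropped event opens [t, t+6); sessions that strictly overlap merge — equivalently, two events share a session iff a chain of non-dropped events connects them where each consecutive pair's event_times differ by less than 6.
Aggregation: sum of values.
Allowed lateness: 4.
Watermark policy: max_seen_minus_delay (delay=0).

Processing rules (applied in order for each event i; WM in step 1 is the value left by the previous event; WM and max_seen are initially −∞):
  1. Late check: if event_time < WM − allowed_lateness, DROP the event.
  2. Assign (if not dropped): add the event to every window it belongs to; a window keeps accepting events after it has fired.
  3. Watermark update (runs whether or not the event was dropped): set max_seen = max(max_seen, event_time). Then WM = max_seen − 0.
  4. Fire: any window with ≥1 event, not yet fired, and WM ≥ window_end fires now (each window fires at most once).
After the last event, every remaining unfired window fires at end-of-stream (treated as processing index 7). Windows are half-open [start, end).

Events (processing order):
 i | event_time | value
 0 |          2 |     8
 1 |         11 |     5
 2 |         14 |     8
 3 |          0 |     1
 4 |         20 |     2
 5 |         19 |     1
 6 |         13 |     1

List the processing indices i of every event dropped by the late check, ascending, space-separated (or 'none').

3 6

i=0 t=2 v=8: → [2,8); WM=2
i=1 t=11 v=5: → [11,17); WM=11
i=2 t=14 v=8: → [11,20); WM=14
i=3 t=0 v=1: DROP (t<14-4); WM=14
i=4 t=20 v=2: → [20,26); WM=20
i=5 t=19 v=1: → [11,26); WM=20
i=6 t=13 v=1: DROP (t<20-4); WM=20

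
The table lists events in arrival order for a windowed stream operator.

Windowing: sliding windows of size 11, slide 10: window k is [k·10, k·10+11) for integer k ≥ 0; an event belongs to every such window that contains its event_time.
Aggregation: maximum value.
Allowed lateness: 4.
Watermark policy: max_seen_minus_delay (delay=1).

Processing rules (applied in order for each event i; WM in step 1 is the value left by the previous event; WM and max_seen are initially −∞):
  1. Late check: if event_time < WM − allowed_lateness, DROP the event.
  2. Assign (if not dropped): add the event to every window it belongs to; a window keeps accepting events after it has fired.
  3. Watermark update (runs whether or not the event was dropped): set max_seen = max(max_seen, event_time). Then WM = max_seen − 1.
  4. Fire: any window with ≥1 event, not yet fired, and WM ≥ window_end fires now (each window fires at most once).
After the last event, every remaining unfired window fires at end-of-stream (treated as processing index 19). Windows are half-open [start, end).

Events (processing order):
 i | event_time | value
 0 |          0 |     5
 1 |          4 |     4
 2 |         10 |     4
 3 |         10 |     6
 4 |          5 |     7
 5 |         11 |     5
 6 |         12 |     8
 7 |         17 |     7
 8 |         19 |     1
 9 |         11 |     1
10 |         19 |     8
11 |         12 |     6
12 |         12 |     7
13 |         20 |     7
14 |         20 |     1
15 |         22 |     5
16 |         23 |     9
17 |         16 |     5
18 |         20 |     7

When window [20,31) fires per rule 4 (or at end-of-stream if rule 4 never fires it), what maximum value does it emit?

i=0 t=0 v=5: → [0,11); WM=-1
i=1 t=4 v=4: → [0,11); WM=3
i=2 t=10 v=4: → [10,21),[0,11); WM=9
i=3 t=10 v=6: → [10,21),[0,11); WM=9
i=4 t=5 v=7: → [0,11); WM=9
i=5 t=11 v=5: → [10,21); WM=10
i=6 t=12 v=8: → [10,21); WM=11; [0,11) fires=7
i=7 t=17 v=7: → [10,21); WM=16
i=8 t=19 v=1: → [10,21); WM=18
i=9 t=11 v=1: DROP (t<18-4); WM=18
i=10 t=19 v=8: → [10,21); WM=18
i=11 t=12 v=6: DROP (t<18-4); WM=18
i=12 t=12 v=7: DROP (t<18-4); WM=18
i=13 t=20 v=7: → [20,31),[10,21); WM=19
i=14 t=20 v=1: → [20,31),[10,21); WM=19
i=15 t=22 v=5: → [20,31); WM=21; [10,21) fires=8
i=16 t=23 v=9: → [20,31); WM=22
i=17 t=16 v=5: DROP (t<22-4); WM=22
i=18 t=20 v=7: → [20,31),[10,21); WM=22

9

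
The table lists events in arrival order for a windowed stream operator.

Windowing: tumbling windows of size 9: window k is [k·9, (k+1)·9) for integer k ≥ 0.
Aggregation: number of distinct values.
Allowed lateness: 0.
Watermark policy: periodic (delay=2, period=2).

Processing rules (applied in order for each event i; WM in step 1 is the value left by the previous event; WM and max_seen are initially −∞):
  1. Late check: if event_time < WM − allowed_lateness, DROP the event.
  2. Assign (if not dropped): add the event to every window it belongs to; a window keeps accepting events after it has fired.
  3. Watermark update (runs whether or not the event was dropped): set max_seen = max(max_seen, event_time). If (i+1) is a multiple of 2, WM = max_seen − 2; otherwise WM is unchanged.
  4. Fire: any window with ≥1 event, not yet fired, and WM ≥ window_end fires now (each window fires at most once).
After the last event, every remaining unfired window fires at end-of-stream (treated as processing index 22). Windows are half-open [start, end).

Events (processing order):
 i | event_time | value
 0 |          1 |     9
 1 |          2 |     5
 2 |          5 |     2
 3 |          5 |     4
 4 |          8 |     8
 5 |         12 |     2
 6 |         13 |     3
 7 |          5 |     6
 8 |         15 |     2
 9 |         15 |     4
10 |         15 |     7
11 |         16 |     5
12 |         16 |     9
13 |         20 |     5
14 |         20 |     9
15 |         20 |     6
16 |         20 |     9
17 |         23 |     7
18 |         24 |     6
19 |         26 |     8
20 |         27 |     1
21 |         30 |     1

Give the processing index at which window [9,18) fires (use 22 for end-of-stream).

13

i=0 t=1 v=9: → [0,9); WM=−∞
i=1 t=2 v=5: → [0,9); WM=0
i=2 t=5 v=2: → [0,9); WM=0
i=3 t=5 v=4: → [0,9); WM=3
i=4 t=8 v=8: → [0,9); WM=3
i=5 t=12 v=2: → [9,18); WM=10; [0,9) fires=5
i=6 t=13 v=3: → [9,18); WM=10
i=7 t=5 v=6: DROP (t<10-0); WM=11
i=8 t=15 v=2: → [9,18); WM=11
i=9 t=15 v=4: → [9,18); WM=13
i=10 t=15 v=7: → [9,18); WM=13
i=11 t=16 v=5: → [9,18); WM=14
i=12 t=16 v=9: → [9,18); WM=14
i=13 t=20 v=5: → [18,27); WM=18; [9,18) fires=6
i=14 t=20 v=9: → [18,27); WM=18
i=15 t=20 v=6: → [18,27); WM=18
i=16 t=20 v=9: → [18,27); WM=18
i=17 t=23 v=7: → [18,27); WM=21
i=18 t=24 v=6: → [18,27); WM=21
i=19 t=26 v=8: → [18,27); WM=24
i=20 t=27 v=1: → [27,36); WM=24
i=21 t=30 v=1: → [27,36); WM=28; [18,27) fires=5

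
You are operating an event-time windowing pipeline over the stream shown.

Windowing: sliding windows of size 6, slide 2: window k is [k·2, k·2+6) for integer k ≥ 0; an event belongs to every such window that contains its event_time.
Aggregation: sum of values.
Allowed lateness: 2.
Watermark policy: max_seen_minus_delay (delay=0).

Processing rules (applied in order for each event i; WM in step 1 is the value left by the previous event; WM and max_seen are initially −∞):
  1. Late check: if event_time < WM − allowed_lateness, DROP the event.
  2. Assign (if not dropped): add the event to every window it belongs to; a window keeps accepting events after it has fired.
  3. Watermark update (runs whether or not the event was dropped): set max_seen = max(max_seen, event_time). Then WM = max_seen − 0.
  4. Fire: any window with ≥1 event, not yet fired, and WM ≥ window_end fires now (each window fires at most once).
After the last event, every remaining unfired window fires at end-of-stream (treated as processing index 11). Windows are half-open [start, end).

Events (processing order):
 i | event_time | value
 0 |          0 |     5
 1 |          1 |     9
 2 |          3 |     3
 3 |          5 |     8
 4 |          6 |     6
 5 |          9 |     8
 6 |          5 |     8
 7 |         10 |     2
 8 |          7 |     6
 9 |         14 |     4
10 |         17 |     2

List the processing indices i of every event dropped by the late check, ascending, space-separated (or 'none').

6 8

i=0 t=0 v=5: → [0,6); WM=0
i=1 t=1 v=9: → [0,6); WM=1
i=2 t=3 v=3: → [2,8),[0,6); WM=3
i=3 t=5 v=8: → [4,10),[2,8),[0,6); WM=5
i=4 t=6 v=6: → [6,12),[4,10),[2,8); WM=6; [0,6) fires=25
i=5 t=9 v=8: → [8,14),[6,12),[4,10); WM=9; [2,8) fires=17
i=6 t=5 v=8: DROP (t<9-2); WM=9
i=7 t=10 v=2: → [10,16),[8,14),[6,12); WM=10; [4,10) fires=22
i=8 t=7 v=6: DROP (t<10-2); WM=10
i=9 t=14 v=4: → [14,20),[12,18),[10,16); WM=14; [6,12) fires=16 [8,14) fires=10
i=10 t=17 v=2: → [16,22),[14,20),[12,18); WM=17; [10,16) fires=6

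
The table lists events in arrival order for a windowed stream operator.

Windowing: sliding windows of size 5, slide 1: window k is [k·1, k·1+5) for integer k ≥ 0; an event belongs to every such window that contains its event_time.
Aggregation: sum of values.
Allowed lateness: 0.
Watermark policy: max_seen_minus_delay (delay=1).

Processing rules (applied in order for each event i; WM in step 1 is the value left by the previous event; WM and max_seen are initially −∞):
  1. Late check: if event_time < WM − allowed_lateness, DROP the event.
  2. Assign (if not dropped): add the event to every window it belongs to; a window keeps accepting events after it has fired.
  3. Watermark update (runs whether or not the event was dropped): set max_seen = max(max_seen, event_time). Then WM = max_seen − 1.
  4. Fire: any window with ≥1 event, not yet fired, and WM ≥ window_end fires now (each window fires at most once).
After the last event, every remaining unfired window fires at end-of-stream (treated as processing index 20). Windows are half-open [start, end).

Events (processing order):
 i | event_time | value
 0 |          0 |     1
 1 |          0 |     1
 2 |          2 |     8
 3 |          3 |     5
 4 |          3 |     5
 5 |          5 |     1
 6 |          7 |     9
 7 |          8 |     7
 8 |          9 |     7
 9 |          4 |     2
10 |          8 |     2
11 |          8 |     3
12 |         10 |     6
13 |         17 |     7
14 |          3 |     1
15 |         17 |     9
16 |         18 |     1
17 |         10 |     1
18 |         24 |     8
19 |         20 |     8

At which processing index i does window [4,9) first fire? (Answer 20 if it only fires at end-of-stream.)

i=0 t=0 v=1: → [0,5); WM=-1
i=1 t=0 v=1: → [0,5); WM=-1
i=2 t=2 v=8: → [2,7),[1,6),[0,5); WM=1
i=3 t=3 v=5: → [3,8),[2,7),[1,6),[0,5); WM=2
i=4 t=3 v=5: → [3,8),[2,7),[1,6),[0,5); WM=2
i=5 t=5 v=1: → [5,10),[4,9),[3,8),[2,7),[1,6); WM=4
i=6 t=7 v=9: → [7,12),[6,11),[5,10),[4,9),[3,8); WM=6; [0,5) fires=20 [1,6) fires=19
i=7 t=8 v=7: → [8,13),[7,12),[6,11),[5,10),[4,9); WM=7; [2,7) fires=19
i=8 t=9 v=7: → [9,14),[8,13),[7,12),[6,11),[5,10); WM=8; [3,8) fires=20
i=9 t=4 v=2: DROP (t<8-0); WM=8
i=10 t=8 v=2: → [8,13),[7,12),[6,11),[5,10),[4,9); WM=8
i=11 t=8 v=3: → [8,13),[7,12),[6,11),[5,10),[4,9); WM=8
i=12 t=10 v=6: → [10,15),[9,14),[8,13),[7,12),[6,11); WM=9; [4,9) fires=22
i=13 t=17 v=7: → [17,22),[16,21),[15,20),[14,19),[13,18); WM=16; [5,10) fires=29 [6,11) fires=34 [7,12) fires=34 [8,13) fires=25 [9,14) fires=13 [10,15) fires=6
i=14 t=3 v=1: DROP (t<16-0); WM=16
i=15 t=17 v=9: → [17,22),[16,21),[15,20),[14,19),[13,18); WM=16
i=16 t=18 v=1: → [18,23),[17,22),[16,21),[15,20),[14,19); WM=17
i=17 t=10 v=1: DROP (t<17-0); WM=17
i=18 t=24 v=8: → [24,29),[23,28),[22,27),[21,26),[20,25); WM=23; [13,18) fires=16 [14,19) fires=17 [15,20) fires=17 [16,21) fires=17 [17,22) fires=17 [18,23) fires=1
i=19 t=20 v=8: DROP (t<23-0); WM=23

12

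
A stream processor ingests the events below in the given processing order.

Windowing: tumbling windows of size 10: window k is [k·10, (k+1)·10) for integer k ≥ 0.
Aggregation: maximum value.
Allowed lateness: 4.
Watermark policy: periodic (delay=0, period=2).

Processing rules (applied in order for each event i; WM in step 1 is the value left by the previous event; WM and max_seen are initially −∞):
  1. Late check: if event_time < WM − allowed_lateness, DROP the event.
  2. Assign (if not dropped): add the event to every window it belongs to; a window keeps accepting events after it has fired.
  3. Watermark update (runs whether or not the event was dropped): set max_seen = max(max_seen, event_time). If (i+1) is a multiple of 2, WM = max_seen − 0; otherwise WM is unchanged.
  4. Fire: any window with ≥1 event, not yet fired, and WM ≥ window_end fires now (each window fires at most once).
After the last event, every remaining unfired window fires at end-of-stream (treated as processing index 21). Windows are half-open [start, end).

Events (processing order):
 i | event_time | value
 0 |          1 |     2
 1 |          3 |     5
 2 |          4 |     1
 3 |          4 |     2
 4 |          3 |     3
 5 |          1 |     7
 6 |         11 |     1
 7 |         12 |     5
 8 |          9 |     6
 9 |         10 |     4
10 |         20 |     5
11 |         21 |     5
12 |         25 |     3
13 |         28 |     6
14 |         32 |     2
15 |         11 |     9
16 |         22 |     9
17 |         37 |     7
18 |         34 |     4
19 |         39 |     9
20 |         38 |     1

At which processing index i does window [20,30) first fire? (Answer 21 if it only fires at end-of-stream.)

15

i=0 t=1 v=2: → [0,10); WM=−∞
i=1 t=3 v=5: → [0,10); WM=3
i=2 t=4 v=1: → [0,10); WM=3
i=3 t=4 v=2: → [0,10); WM=4
i=4 t=3 v=3: → [0,10); WM=4
i=5 t=1 v=7: → [0,10); WM=4
i=6 t=11 v=1: → [10,20); WM=4
i=7 t=12 v=5: → [10,20); WM=12; [0,10) fires=7
i=8 t=9 v=6: → [0,10); WM=12
i=9 t=10 v=4: → [10,20); WM=12
i=10 t=20 v=5: → [20,30); WM=12
i=11 t=21 v=5: → [20,30); WM=21; [10,20) fires=5
i=12 t=25 v=3: → [20,30); WM=21
i=13 t=28 v=6: → [20,30); WM=28
i=14 t=32 v=2: → [30,40); WM=28
i=15 t=11 v=9: DROP (t<28-4); WM=32; [20,30) fires=6
i=16 t=22 v=9: DROP (t<32-4); WM=32
i=17 t=37 v=7: → [30,40); WM=37
i=18 t=34 v=4: → [30,40); WM=37
i=19 t=39 v=9: → [30,40); WM=39
i=20 t=38 v=1: → [30,40); WM=39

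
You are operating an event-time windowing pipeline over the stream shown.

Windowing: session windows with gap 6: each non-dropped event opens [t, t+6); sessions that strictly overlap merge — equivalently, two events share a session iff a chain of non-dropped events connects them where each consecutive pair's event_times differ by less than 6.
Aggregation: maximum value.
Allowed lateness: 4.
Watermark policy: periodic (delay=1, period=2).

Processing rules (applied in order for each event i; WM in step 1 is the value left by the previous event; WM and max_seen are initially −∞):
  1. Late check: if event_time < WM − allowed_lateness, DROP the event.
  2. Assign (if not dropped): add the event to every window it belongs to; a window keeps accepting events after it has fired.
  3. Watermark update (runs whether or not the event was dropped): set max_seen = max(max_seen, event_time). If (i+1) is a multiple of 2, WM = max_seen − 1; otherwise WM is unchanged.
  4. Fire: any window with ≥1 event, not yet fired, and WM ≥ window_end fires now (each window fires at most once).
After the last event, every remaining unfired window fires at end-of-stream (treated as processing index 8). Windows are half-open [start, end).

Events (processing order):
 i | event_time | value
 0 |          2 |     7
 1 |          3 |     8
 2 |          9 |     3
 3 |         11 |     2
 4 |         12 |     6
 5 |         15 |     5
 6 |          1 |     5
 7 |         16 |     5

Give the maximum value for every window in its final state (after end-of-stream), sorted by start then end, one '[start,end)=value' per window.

i=0 t=2 v=7: → [2,8); WM=−∞
i=1 t=3 v=8: → [2,9); WM=2
i=2 t=9 v=3: → [9,15); WM=2
i=3 t=11 v=2: → [9,17); WM=10
i=4 t=12 v=6: → [9,18); WM=10
i=5 t=15 v=5: → [9,21); WM=14
i=6 t=1 v=5: DROP (t<14-4); WM=14
i=7 t=16 v=5: → [9,22); WM=15

[2,9)=8 [9,22)=6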